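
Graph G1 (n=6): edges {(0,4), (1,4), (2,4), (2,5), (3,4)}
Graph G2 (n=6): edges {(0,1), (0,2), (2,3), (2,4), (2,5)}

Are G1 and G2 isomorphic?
Yes, isomorphic

The graphs are isomorphic.
One valid mapping φ: V(G1) → V(G2): 0→5, 1→4, 2→0, 3→3, 4→2, 5→1

Verify φ preserves adjacency — for each edge of G1, its image is an edge of G2:
  (0,4) → (φ(0),φ(4)) = (2,5) ∈ E(G2) ✓
  (1,4) → (φ(1),φ(4)) = (2,4) ∈ E(G2) ✓
  (2,4) → (φ(2),φ(4)) = (0,2) ∈ E(G2) ✓
  (2,5) → (φ(2),φ(5)) = (0,1) ∈ E(G2) ✓
  (3,4) → (φ(3),φ(4)) = (2,3) ∈ E(G2) ✓
All 5 edges of G1 map to edges of G2, and |E(G1)| = |E(G2)| = 5, so φ is a bijection on edges as well as vertices. Hence G1 ≅ G2.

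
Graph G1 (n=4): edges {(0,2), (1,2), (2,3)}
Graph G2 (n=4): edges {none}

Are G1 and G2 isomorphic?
No, not isomorphic

The graphs are NOT isomorphic.

Connected components of G1: 1 component(s) with vertex sets [[0, 1, 2, 3]], sizes [4].
Connected components of G2: 4 component(s) with vertex sets [[0], [1], [2], [3]], sizes [1, 1, 1, 1].
The number of connected components (and the multiset of component sizes) is an isomorphism invariant — an isomorphism maps each component of G1 bijectively onto a component of G2. Since G1 has 1 component(s) and G2 has 4, they cannot be isomorphic.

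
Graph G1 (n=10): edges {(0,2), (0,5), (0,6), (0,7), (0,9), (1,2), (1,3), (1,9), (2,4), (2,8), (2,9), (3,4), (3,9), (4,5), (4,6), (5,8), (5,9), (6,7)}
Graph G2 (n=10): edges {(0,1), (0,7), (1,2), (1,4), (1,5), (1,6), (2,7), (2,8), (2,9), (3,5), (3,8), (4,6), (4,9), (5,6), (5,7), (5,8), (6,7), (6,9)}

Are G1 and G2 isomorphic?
Yes, isomorphic

The graphs are isomorphic.
One valid mapping φ: V(G1) → V(G2): 0→5, 1→4, 2→1, 3→9, 4→2, 5→7, 6→8, 7→3, 8→0, 9→6

Verify φ preserves adjacency — for each edge of G1, its image is an edge of G2:
  (0,2) → (φ(0),φ(2)) = (1,5) ∈ E(G2) ✓
  (0,5) → (φ(0),φ(5)) = (5,7) ∈ E(G2) ✓
  (0,6) → (φ(0),φ(6)) = (5,8) ∈ E(G2) ✓
  (0,7) → (φ(0),φ(7)) = (3,5) ∈ E(G2) ✓
  (0,9) → (φ(0),φ(9)) = (5,6) ∈ E(G2) ✓
  (1,2) → (φ(1),φ(2)) = (1,4) ∈ E(G2) ✓
  (1,3) → (φ(1),φ(3)) = (4,9) ∈ E(G2) ✓
  (1,9) → (φ(1),φ(9)) = (4,6) ∈ E(G2) ✓
  (2,4) → (φ(2),φ(4)) = (1,2) ∈ E(G2) ✓
  (2,8) → (φ(2),φ(8)) = (0,1) ∈ E(G2) ✓
  (2,9) → (φ(2),φ(9)) = (1,6) ∈ E(G2) ✓
  (3,4) → (φ(3),φ(4)) = (2,9) ∈ E(G2) ✓
  (3,9) → (φ(3),φ(9)) = (6,9) ∈ E(G2) ✓
  (4,5) → (φ(4),φ(5)) = (2,7) ∈ E(G2) ✓
  (4,6) → (φ(4),φ(6)) = (2,8) ∈ E(G2) ✓
  (5,8) → (φ(5),φ(8)) = (0,7) ∈ E(G2) ✓
  (5,9) → (φ(5),φ(9)) = (6,7) ∈ E(G2) ✓
  (6,7) → (φ(6),φ(7)) = (3,8) ∈ E(G2) ✓
All 18 edges of G1 map to edges of G2, and |E(G1)| = |E(G2)| = 18, so φ is a bijection on edges as well as vertices. Hence G1 ≅ G2.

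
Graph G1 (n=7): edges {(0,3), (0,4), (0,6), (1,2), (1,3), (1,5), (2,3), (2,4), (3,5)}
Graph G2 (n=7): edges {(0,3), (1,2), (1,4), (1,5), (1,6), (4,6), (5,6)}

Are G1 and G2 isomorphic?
No, not isomorphic

The graphs are NOT isomorphic.

Connected components of G1: 1 component(s) with vertex sets [[0, 1, 2, 3, 4, 5, 6]], sizes [7].
Connected components of G2: 2 component(s) with vertex sets [[0, 3], [1, 2, 4, 5, 6]], sizes [2, 5].
The number of connected components (and the multiset of component sizes) is an isomorphism invariant — an isomorphism maps each component of G1 bijectively onto a component of G2. Since G1 has 1 component(s) and G2 has 2, they cannot be isomorphic.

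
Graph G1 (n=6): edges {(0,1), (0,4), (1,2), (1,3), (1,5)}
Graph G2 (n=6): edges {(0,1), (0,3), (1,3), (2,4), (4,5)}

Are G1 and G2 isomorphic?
No, not isomorphic

The graphs are NOT isomorphic.

Degrees in G1: deg(0)=2, deg(1)=4, deg(2)=1, deg(3)=1, deg(4)=1, deg(5)=1.
Sorted degree sequence of G1: [4, 2, 1, 1, 1, 1].
Degrees in G2: deg(0)=2, deg(1)=2, deg(2)=1, deg(3)=2, deg(4)=2, deg(5)=1.
Sorted degree sequence of G2: [2, 2, 2, 2, 1, 1].
The (sorted) degree sequence is an isomorphism invariant, so since G1 and G2 have different degree sequences they cannot be isomorphic.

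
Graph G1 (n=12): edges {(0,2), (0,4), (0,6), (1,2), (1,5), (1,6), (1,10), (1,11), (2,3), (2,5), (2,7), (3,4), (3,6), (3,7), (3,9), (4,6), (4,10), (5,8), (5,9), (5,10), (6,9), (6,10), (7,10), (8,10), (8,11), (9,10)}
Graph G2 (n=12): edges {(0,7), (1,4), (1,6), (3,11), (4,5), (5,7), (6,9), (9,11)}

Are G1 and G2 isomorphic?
No, not isomorphic

The graphs are NOT isomorphic.

Connected components of G1: 1 component(s) with vertex sets [[0, 1, 2, 3, 4, 5, 6, 7, 8, 9, 10, 11]], sizes [12].
Connected components of G2: 4 component(s) with vertex sets [[2], [8], [10], [0, 1, 3, 4, 5, 6, 7, 9, 11]], sizes [1, 1, 1, 9].
The number of connected components (and the multiset of component sizes) is an isomorphism invariant — an isomorphism maps each component of G1 bijectively onto a component of G2. Since G1 has 1 component(s) and G2 has 4, they cannot be isomorphic.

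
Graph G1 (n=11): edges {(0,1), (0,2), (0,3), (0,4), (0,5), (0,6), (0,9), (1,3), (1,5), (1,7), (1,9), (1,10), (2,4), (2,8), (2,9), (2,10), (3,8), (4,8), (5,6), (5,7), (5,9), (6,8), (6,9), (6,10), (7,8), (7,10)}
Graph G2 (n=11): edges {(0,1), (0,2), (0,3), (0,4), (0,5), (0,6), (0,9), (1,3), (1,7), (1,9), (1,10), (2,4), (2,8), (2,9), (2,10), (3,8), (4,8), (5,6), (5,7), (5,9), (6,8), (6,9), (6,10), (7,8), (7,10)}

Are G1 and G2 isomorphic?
No, not isomorphic

The graphs are NOT isomorphic.

Counting edges: G1 has 26 edge(s); G2 has 25 edge(s).
Edge count is an isomorphism invariant (a bijection on vertices induces a bijection on edges), so differing edge counts rule out isomorphism.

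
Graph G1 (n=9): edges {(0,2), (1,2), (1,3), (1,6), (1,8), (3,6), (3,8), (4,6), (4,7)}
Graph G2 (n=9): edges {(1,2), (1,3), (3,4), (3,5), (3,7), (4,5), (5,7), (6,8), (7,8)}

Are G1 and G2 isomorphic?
Yes, isomorphic

The graphs are isomorphic.
One valid mapping φ: V(G1) → V(G2): 0→2, 1→3, 2→1, 3→5, 4→8, 5→0, 6→7, 7→6, 8→4

Verify φ preserves adjacency — for each edge of G1, its image is an edge of G2:
  (0,2) → (φ(0),φ(2)) = (1,2) ∈ E(G2) ✓
  (1,2) → (φ(1),φ(2)) = (1,3) ∈ E(G2) ✓
  (1,3) → (φ(1),φ(3)) = (3,5) ∈ E(G2) ✓
  (1,6) → (φ(1),φ(6)) = (3,7) ∈ E(G2) ✓
  (1,8) → (φ(1),φ(8)) = (3,4) ∈ E(G2) ✓
  (3,6) → (φ(3),φ(6)) = (5,7) ∈ E(G2) ✓
  (3,8) → (φ(3),φ(8)) = (4,5) ∈ E(G2) ✓
  (4,6) → (φ(4),φ(6)) = (7,8) ∈ E(G2) ✓
  (4,7) → (φ(4),φ(7)) = (6,8) ∈ E(G2) ✓
All 9 edges of G1 map to edges of G2, and |E(G1)| = |E(G2)| = 9, so φ is a bijection on edges as well as vertices. Hence G1 ≅ G2.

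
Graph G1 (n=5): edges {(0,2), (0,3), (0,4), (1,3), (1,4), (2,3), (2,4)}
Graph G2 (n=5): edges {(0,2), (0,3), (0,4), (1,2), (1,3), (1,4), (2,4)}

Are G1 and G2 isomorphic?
Yes, isomorphic

The graphs are isomorphic.
One valid mapping φ: V(G1) → V(G2): 0→4, 1→3, 2→2, 3→1, 4→0

Verify φ preserves adjacency — for each edge of G1, its image is an edge of G2:
  (0,2) → (φ(0),φ(2)) = (2,4) ∈ E(G2) ✓
  (0,3) → (φ(0),φ(3)) = (1,4) ∈ E(G2) ✓
  (0,4) → (φ(0),φ(4)) = (0,4) ∈ E(G2) ✓
  (1,3) → (φ(1),φ(3)) = (1,3) ∈ E(G2) ✓
  (1,4) → (φ(1),φ(4)) = (0,3) ∈ E(G2) ✓
  (2,3) → (φ(2),φ(3)) = (1,2) ∈ E(G2) ✓
  (2,4) → (φ(2),φ(4)) = (0,2) ∈ E(G2) ✓
All 7 edges of G1 map to edges of G2, and |E(G1)| = |E(G2)| = 7, so φ is a bijection on edges as well as vertices. Hence G1 ≅ G2.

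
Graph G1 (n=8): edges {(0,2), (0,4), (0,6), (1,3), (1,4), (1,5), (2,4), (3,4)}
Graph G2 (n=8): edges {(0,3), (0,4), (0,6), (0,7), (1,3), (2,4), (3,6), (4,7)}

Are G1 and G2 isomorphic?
Yes, isomorphic

The graphs are isomorphic.
One valid mapping φ: V(G1) → V(G2): 0→4, 1→3, 2→7, 3→6, 4→0, 5→1, 6→2, 7→5

Verify φ preserves adjacency — for each edge of G1, its image is an edge of G2:
  (0,2) → (φ(0),φ(2)) = (4,7) ∈ E(G2) ✓
  (0,4) → (φ(0),φ(4)) = (0,4) ∈ E(G2) ✓
  (0,6) → (φ(0),φ(6)) = (2,4) ∈ E(G2) ✓
  (1,3) → (φ(1),φ(3)) = (3,6) ∈ E(G2) ✓
  (1,4) → (φ(1),φ(4)) = (0,3) ∈ E(G2) ✓
  (1,5) → (φ(1),φ(5)) = (1,3) ∈ E(G2) ✓
  (2,4) → (φ(2),φ(4)) = (0,7) ∈ E(G2) ✓
  (3,4) → (φ(3),φ(4)) = (0,6) ∈ E(G2) ✓
All 8 edges of G1 map to edges of G2, and |E(G1)| = |E(G2)| = 8, so φ is a bijection on edges as well as vertices. Hence G1 ≅ G2.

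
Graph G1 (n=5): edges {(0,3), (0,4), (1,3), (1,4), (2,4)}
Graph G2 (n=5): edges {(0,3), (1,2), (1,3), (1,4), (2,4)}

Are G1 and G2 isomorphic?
No, not isomorphic

The graphs are NOT isomorphic.

Counting triangles (3-cliques): G1 has 0, G2 has 1.
Triangle count is an isomorphism invariant, so differing triangle counts rule out isomorphism.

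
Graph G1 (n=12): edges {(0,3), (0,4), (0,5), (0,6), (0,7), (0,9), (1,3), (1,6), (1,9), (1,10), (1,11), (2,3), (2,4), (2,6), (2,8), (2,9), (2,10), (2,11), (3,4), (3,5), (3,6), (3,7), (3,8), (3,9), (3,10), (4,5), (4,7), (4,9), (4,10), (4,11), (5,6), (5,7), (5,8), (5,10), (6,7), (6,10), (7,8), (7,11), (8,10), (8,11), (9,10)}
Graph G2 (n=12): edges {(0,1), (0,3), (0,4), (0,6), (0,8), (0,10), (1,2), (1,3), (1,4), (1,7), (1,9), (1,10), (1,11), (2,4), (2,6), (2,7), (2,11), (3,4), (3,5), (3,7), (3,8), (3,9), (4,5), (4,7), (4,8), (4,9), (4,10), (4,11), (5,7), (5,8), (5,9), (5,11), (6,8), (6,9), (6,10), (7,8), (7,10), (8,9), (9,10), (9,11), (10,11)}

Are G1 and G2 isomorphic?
Yes, isomorphic

The graphs are isomorphic.
One valid mapping φ: V(G1) → V(G2): 0→5, 1→2, 2→10, 3→4, 4→9, 5→3, 6→7, 7→8, 8→0, 9→11, 10→1, 11→6

Verify φ preserves adjacency — for each edge of G1, its image is an edge of G2:
  (0,3) → (φ(0),φ(3)) = (4,5) ∈ E(G2) ✓
  (0,4) → (φ(0),φ(4)) = (5,9) ∈ E(G2) ✓
  (0,5) → (φ(0),φ(5)) = (3,5) ∈ E(G2) ✓
  (0,6) → (φ(0),φ(6)) = (5,7) ∈ E(G2) ✓
  (0,7) → (φ(0),φ(7)) = (5,8) ∈ E(G2) ✓
  (0,9) → (φ(0),φ(9)) = (5,11) ∈ E(G2) ✓
  (1,3) → (φ(1),φ(3)) = (2,4) ∈ E(G2) ✓
  (1,6) → (φ(1),φ(6)) = (2,7) ∈ E(G2) ✓
  (1,9) → (φ(1),φ(9)) = (2,11) ∈ E(G2) ✓
  (1,10) → (φ(1),φ(10)) = (1,2) ∈ E(G2) ✓
  (1,11) → (φ(1),φ(11)) = (2,6) ∈ E(G2) ✓
  (2,3) → (φ(2),φ(3)) = (4,10) ∈ E(G2) ✓
  (2,4) → (φ(2),φ(4)) = (9,10) ∈ E(G2) ✓
  (2,6) → (φ(2),φ(6)) = (7,10) ∈ E(G2) ✓
  (2,8) → (φ(2),φ(8)) = (0,10) ∈ E(G2) ✓
  (2,9) → (φ(2),φ(9)) = (10,11) ∈ E(G2) ✓
  (2,10) → (φ(2),φ(10)) = (1,10) ∈ E(G2) ✓
  (2,11) → (φ(2),φ(11)) = (6,10) ∈ E(G2) ✓
  (3,4) → (φ(3),φ(4)) = (4,9) ∈ E(G2) ✓
  (3,5) → (φ(3),φ(5)) = (3,4) ∈ E(G2) ✓
  (3,6) → (φ(3),φ(6)) = (4,7) ∈ E(G2) ✓
  (3,7) → (φ(3),φ(7)) = (4,8) ∈ E(G2) ✓
  (3,8) → (φ(3),φ(8)) = (0,4) ∈ E(G2) ✓
  (3,9) → (φ(3),φ(9)) = (4,11) ∈ E(G2) ✓
  (3,10) → (φ(3),φ(10)) = (1,4) ∈ E(G2) ✓
  (4,5) → (φ(4),φ(5)) = (3,9) ∈ E(G2) ✓
  (4,7) → (φ(4),φ(7)) = (8,9) ∈ E(G2) ✓
  (4,9) → (φ(4),φ(9)) = (9,11) ∈ E(G2) ✓
  (4,10) → (φ(4),φ(10)) = (1,9) ∈ E(G2) ✓
  (4,11) → (φ(4),φ(11)) = (6,9) ∈ E(G2) ✓
  (5,6) → (φ(5),φ(6)) = (3,7) ∈ E(G2) ✓
  (5,7) → (φ(5),φ(7)) = (3,8) ∈ E(G2) ✓
  (5,8) → (φ(5),φ(8)) = (0,3) ∈ E(G2) ✓
  (5,10) → (φ(5),φ(10)) = (1,3) ∈ E(G2) ✓
  (6,7) → (φ(6),φ(7)) = (7,8) ∈ E(G2) ✓
  (6,10) → (φ(6),φ(10)) = (1,7) ∈ E(G2) ✓
  (7,8) → (φ(7),φ(8)) = (0,8) ∈ E(G2) ✓
  (7,11) → (φ(7),φ(11)) = (6,8) ∈ E(G2) ✓
  (8,10) → (φ(8),φ(10)) = (0,1) ∈ E(G2) ✓
  (8,11) → (φ(8),φ(11)) = (0,6) ∈ E(G2) ✓
  (9,10) → (φ(9),φ(10)) = (1,11) ∈ E(G2) ✓
All 41 edges of G1 map to edges of G2, and |E(G1)| = |E(G2)| = 41, so φ is a bijection on edges as well as vertices. Hence G1 ≅ G2.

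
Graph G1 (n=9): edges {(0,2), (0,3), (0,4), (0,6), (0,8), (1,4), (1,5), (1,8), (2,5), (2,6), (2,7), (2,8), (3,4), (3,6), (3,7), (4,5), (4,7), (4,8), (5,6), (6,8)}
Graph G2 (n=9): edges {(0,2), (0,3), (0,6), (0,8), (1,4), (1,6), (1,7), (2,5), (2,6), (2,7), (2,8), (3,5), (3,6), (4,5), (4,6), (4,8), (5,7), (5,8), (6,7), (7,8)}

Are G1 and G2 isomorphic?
Yes, isomorphic

The graphs are isomorphic.
One valid mapping φ: V(G1) → V(G2): 0→2, 1→1, 2→5, 3→0, 4→6, 5→4, 6→8, 7→3, 8→7

Verify φ preserves adjacency — for each edge of G1, its image is an edge of G2:
  (0,2) → (φ(0),φ(2)) = (2,5) ∈ E(G2) ✓
  (0,3) → (φ(0),φ(3)) = (0,2) ∈ E(G2) ✓
  (0,4) → (φ(0),φ(4)) = (2,6) ∈ E(G2) ✓
  (0,6) → (φ(0),φ(6)) = (2,8) ∈ E(G2) ✓
  (0,8) → (φ(0),φ(8)) = (2,7) ∈ E(G2) ✓
  (1,4) → (φ(1),φ(4)) = (1,6) ∈ E(G2) ✓
  (1,5) → (φ(1),φ(5)) = (1,4) ∈ E(G2) ✓
  (1,8) → (φ(1),φ(8)) = (1,7) ∈ E(G2) ✓
  (2,5) → (φ(2),φ(5)) = (4,5) ∈ E(G2) ✓
  (2,6) → (φ(2),φ(6)) = (5,8) ∈ E(G2) ✓
  (2,7) → (φ(2),φ(7)) = (3,5) ∈ E(G2) ✓
  (2,8) → (φ(2),φ(8)) = (5,7) ∈ E(G2) ✓
  (3,4) → (φ(3),φ(4)) = (0,6) ∈ E(G2) ✓
  (3,6) → (φ(3),φ(6)) = (0,8) ∈ E(G2) ✓
  (3,7) → (φ(3),φ(7)) = (0,3) ∈ E(G2) ✓
  (4,5) → (φ(4),φ(5)) = (4,6) ∈ E(G2) ✓
  (4,7) → (φ(4),φ(7)) = (3,6) ∈ E(G2) ✓
  (4,8) → (φ(4),φ(8)) = (6,7) ∈ E(G2) ✓
  (5,6) → (φ(5),φ(6)) = (4,8) ∈ E(G2) ✓
  (6,8) → (φ(6),φ(8)) = (7,8) ∈ E(G2) ✓
All 20 edges of G1 map to edges of G2, and |E(G1)| = |E(G2)| = 20, so φ is a bijection on edges as well as vertices. Hence G1 ≅ G2.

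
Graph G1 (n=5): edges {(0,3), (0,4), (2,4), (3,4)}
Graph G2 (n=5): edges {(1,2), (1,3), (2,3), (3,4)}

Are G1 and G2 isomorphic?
Yes, isomorphic

The graphs are isomorphic.
One valid mapping φ: V(G1) → V(G2): 0→1, 1→0, 2→4, 3→2, 4→3

Verify φ preserves adjacency — for each edge of G1, its image is an edge of G2:
  (0,3) → (φ(0),φ(3)) = (1,2) ∈ E(G2) ✓
  (0,4) → (φ(0),φ(4)) = (1,3) ∈ E(G2) ✓
  (2,4) → (φ(2),φ(4)) = (3,4) ∈ E(G2) ✓
  (3,4) → (φ(3),φ(4)) = (2,3) ∈ E(G2) ✓
All 4 edges of G1 map to edges of G2, and |E(G1)| = |E(G2)| = 4, so φ is a bijection on edges as well as vertices. Hence G1 ≅ G2.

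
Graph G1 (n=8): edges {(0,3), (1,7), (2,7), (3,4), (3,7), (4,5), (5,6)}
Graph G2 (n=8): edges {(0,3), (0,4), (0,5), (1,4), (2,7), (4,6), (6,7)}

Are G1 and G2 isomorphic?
Yes, isomorphic

The graphs are isomorphic.
One valid mapping φ: V(G1) → V(G2): 0→1, 1→5, 2→3, 3→4, 4→6, 5→7, 6→2, 7→0

Verify φ preserves adjacency — for each edge of G1, its image is an edge of G2:
  (0,3) → (φ(0),φ(3)) = (1,4) ∈ E(G2) ✓
  (1,7) → (φ(1),φ(7)) = (0,5) ∈ E(G2) ✓
  (2,7) → (φ(2),φ(7)) = (0,3) ∈ E(G2) ✓
  (3,4) → (φ(3),φ(4)) = (4,6) ∈ E(G2) ✓
  (3,7) → (φ(3),φ(7)) = (0,4) ∈ E(G2) ✓
  (4,5) → (φ(4),φ(5)) = (6,7) ∈ E(G2) ✓
  (5,6) → (φ(5),φ(6)) = (2,7) ∈ E(G2) ✓
All 7 edges of G1 map to edges of G2, and |E(G1)| = |E(G2)| = 7, so φ is a bijection on edges as well as vertices. Hence G1 ≅ G2.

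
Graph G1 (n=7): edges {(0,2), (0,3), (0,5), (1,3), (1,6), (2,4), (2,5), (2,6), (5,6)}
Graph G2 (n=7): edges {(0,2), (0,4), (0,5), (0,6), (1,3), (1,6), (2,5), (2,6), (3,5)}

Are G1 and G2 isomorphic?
Yes, isomorphic

The graphs are isomorphic.
One valid mapping φ: V(G1) → V(G2): 0→6, 1→3, 2→0, 3→1, 4→4, 5→2, 6→5

Verify φ preserves adjacency — for each edge of G1, its image is an edge of G2:
  (0,2) → (φ(0),φ(2)) = (0,6) ∈ E(G2) ✓
  (0,3) → (φ(0),φ(3)) = (1,6) ∈ E(G2) ✓
  (0,5) → (φ(0),φ(5)) = (2,6) ∈ E(G2) ✓
  (1,3) → (φ(1),φ(3)) = (1,3) ∈ E(G2) ✓
  (1,6) → (φ(1),φ(6)) = (3,5) ∈ E(G2) ✓
  (2,4) → (φ(2),φ(4)) = (0,4) ∈ E(G2) ✓
  (2,5) → (φ(2),φ(5)) = (0,2) ∈ E(G2) ✓
  (2,6) → (φ(2),φ(6)) = (0,5) ∈ E(G2) ✓
  (5,6) → (φ(5),φ(6)) = (2,5) ∈ E(G2) ✓
All 9 edges of G1 map to edges of G2, and |E(G1)| = |E(G2)| = 9, so φ is a bijection on edges as well as vertices. Hence G1 ≅ G2.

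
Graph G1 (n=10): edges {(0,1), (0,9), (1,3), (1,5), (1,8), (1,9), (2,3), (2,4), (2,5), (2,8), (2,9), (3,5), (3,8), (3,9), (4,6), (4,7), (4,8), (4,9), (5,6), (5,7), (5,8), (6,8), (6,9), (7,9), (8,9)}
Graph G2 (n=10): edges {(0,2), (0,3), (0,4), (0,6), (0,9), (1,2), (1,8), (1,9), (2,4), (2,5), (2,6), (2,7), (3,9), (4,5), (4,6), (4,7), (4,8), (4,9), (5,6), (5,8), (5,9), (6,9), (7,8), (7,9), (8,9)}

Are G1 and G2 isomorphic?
Yes, isomorphic

The graphs are isomorphic.
One valid mapping φ: V(G1) → V(G2): 0→3, 1→0, 2→5, 3→6, 4→8, 5→2, 6→7, 7→1, 8→4, 9→9

Verify φ preserves adjacency — for each edge of G1, its image is an edge of G2:
  (0,1) → (φ(0),φ(1)) = (0,3) ∈ E(G2) ✓
  (0,9) → (φ(0),φ(9)) = (3,9) ∈ E(G2) ✓
  (1,3) → (φ(1),φ(3)) = (0,6) ∈ E(G2) ✓
  (1,5) → (φ(1),φ(5)) = (0,2) ∈ E(G2) ✓
  (1,8) → (φ(1),φ(8)) = (0,4) ∈ E(G2) ✓
  (1,9) → (φ(1),φ(9)) = (0,9) ∈ E(G2) ✓
  (2,3) → (φ(2),φ(3)) = (5,6) ∈ E(G2) ✓
  (2,4) → (φ(2),φ(4)) = (5,8) ∈ E(G2) ✓
  (2,5) → (φ(2),φ(5)) = (2,5) ∈ E(G2) ✓
  (2,8) → (φ(2),φ(8)) = (4,5) ∈ E(G2) ✓
  (2,9) → (φ(2),φ(9)) = (5,9) ∈ E(G2) ✓
  (3,5) → (φ(3),φ(5)) = (2,6) ∈ E(G2) ✓
  (3,8) → (φ(3),φ(8)) = (4,6) ∈ E(G2) ✓
  (3,9) → (φ(3),φ(9)) = (6,9) ∈ E(G2) ✓
  (4,6) → (φ(4),φ(6)) = (7,8) ∈ E(G2) ✓
  (4,7) → (φ(4),φ(7)) = (1,8) ∈ E(G2) ✓
  (4,8) → (φ(4),φ(8)) = (4,8) ∈ E(G2) ✓
  (4,9) → (φ(4),φ(9)) = (8,9) ∈ E(G2) ✓
  (5,6) → (φ(5),φ(6)) = (2,7) ∈ E(G2) ✓
  (5,7) → (φ(5),φ(7)) = (1,2) ∈ E(G2) ✓
  (5,8) → (φ(5),φ(8)) = (2,4) ∈ E(G2) ✓
  (6,8) → (φ(6),φ(8)) = (4,7) ∈ E(G2) ✓
  (6,9) → (φ(6),φ(9)) = (7,9) ∈ E(G2) ✓
  (7,9) → (φ(7),φ(9)) = (1,9) ∈ E(G2) ✓
  (8,9) → (φ(8),φ(9)) = (4,9) ∈ E(G2) ✓
All 25 edges of G1 map to edges of G2, and |E(G1)| = |E(G2)| = 25, so φ is a bijection on edges as well as vertices. Hence G1 ≅ G2.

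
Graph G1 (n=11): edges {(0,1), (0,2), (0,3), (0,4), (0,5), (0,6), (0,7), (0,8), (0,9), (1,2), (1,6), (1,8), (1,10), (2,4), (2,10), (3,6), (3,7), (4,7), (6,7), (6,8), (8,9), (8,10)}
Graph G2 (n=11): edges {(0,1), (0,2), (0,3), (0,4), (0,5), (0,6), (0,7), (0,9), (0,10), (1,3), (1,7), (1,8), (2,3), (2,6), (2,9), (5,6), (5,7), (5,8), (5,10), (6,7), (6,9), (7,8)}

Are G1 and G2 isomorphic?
Yes, isomorphic

The graphs are isomorphic.
One valid mapping φ: V(G1) → V(G2): 0→0, 1→7, 2→1, 3→9, 4→3, 5→4, 6→6, 7→2, 8→5, 9→10, 10→8

Verify φ preserves adjacency — for each edge of G1, its image is an edge of G2:
  (0,1) → (φ(0),φ(1)) = (0,7) ∈ E(G2) ✓
  (0,2) → (φ(0),φ(2)) = (0,1) ∈ E(G2) ✓
  (0,3) → (φ(0),φ(3)) = (0,9) ∈ E(G2) ✓
  (0,4) → (φ(0),φ(4)) = (0,3) ∈ E(G2) ✓
  (0,5) → (φ(0),φ(5)) = (0,4) ∈ E(G2) ✓
  (0,6) → (φ(0),φ(6)) = (0,6) ∈ E(G2) ✓
  (0,7) → (φ(0),φ(7)) = (0,2) ∈ E(G2) ✓
  (0,8) → (φ(0),φ(8)) = (0,5) ∈ E(G2) ✓
  (0,9) → (φ(0),φ(9)) = (0,10) ∈ E(G2) ✓
  (1,2) → (φ(1),φ(2)) = (1,7) ∈ E(G2) ✓
  (1,6) → (φ(1),φ(6)) = (6,7) ∈ E(G2) ✓
  (1,8) → (φ(1),φ(8)) = (5,7) ∈ E(G2) ✓
  (1,10) → (φ(1),φ(10)) = (7,8) ∈ E(G2) ✓
  (2,4) → (φ(2),φ(4)) = (1,3) ∈ E(G2) ✓
  (2,10) → (φ(2),φ(10)) = (1,8) ∈ E(G2) ✓
  (3,6) → (φ(3),φ(6)) = (6,9) ∈ E(G2) ✓
  (3,7) → (φ(3),φ(7)) = (2,9) ∈ E(G2) ✓
  (4,7) → (φ(4),φ(7)) = (2,3) ∈ E(G2) ✓
  (6,7) → (φ(6),φ(7)) = (2,6) ∈ E(G2) ✓
  (6,8) → (φ(6),φ(8)) = (5,6) ∈ E(G2) ✓
  (8,9) → (φ(8),φ(9)) = (5,10) ∈ E(G2) ✓
  (8,10) → (φ(8),φ(10)) = (5,8) ∈ E(G2) ✓
All 22 edges of G1 map to edges of G2, and |E(G1)| = |E(G2)| = 22, so φ is a bijection on edges as well as vertices. Hence G1 ≅ G2.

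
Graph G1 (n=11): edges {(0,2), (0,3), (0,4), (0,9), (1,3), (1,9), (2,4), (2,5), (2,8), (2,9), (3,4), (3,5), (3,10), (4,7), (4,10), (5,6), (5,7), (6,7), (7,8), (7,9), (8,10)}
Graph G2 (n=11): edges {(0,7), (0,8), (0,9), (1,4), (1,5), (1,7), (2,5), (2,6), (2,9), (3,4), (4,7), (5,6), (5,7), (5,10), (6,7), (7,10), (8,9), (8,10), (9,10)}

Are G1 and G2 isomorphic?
No, not isomorphic

The graphs are NOT isomorphic.

Counting triangles (3-cliques): G1 has 5, G2 has 7.
Triangle count is an isomorphism invariant, so differing triangle counts rule out isomorphism.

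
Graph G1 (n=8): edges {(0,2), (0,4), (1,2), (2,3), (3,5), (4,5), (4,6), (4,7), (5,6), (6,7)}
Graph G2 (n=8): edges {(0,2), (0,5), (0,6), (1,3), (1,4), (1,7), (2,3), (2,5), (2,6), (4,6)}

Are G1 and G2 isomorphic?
Yes, isomorphic

The graphs are isomorphic.
One valid mapping φ: V(G1) → V(G2): 0→3, 1→7, 2→1, 3→4, 4→2, 5→6, 6→0, 7→5

Verify φ preserves adjacency — for each edge of G1, its image is an edge of G2:
  (0,2) → (φ(0),φ(2)) = (1,3) ∈ E(G2) ✓
  (0,4) → (φ(0),φ(4)) = (2,3) ∈ E(G2) ✓
  (1,2) → (φ(1),φ(2)) = (1,7) ∈ E(G2) ✓
  (2,3) → (φ(2),φ(3)) = (1,4) ∈ E(G2) ✓
  (3,5) → (φ(3),φ(5)) = (4,6) ∈ E(G2) ✓
  (4,5) → (φ(4),φ(5)) = (2,6) ∈ E(G2) ✓
  (4,6) → (φ(4),φ(6)) = (0,2) ∈ E(G2) ✓
  (4,7) → (φ(4),φ(7)) = (2,5) ∈ E(G2) ✓
  (5,6) → (φ(5),φ(6)) = (0,6) ∈ E(G2) ✓
  (6,7) → (φ(6),φ(7)) = (0,5) ∈ E(G2) ✓
All 10 edges of G1 map to edges of G2, and |E(G1)| = |E(G2)| = 10, so φ is a bijection on edges as well as vertices. Hence G1 ≅ G2.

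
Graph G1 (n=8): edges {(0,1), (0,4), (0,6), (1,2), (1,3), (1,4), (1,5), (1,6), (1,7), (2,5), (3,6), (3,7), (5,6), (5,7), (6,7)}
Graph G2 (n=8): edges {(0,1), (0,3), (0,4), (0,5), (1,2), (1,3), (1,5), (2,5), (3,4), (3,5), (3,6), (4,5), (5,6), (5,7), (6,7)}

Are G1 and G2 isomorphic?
Yes, isomorphic

The graphs are isomorphic.
One valid mapping φ: V(G1) → V(G2): 0→6, 1→5, 2→2, 3→4, 4→7, 5→1, 6→3, 7→0

Verify φ preserves adjacency — for each edge of G1, its image is an edge of G2:
  (0,1) → (φ(0),φ(1)) = (5,6) ∈ E(G2) ✓
  (0,4) → (φ(0),φ(4)) = (6,7) ∈ E(G2) ✓
  (0,6) → (φ(0),φ(6)) = (3,6) ∈ E(G2) ✓
  (1,2) → (φ(1),φ(2)) = (2,5) ∈ E(G2) ✓
  (1,3) → (φ(1),φ(3)) = (4,5) ∈ E(G2) ✓
  (1,4) → (φ(1),φ(4)) = (5,7) ∈ E(G2) ✓
  (1,5) → (φ(1),φ(5)) = (1,5) ∈ E(G2) ✓
  (1,6) → (φ(1),φ(6)) = (3,5) ∈ E(G2) ✓
  (1,7) → (φ(1),φ(7)) = (0,5) ∈ E(G2) ✓
  (2,5) → (φ(2),φ(5)) = (1,2) ∈ E(G2) ✓
  (3,6) → (φ(3),φ(6)) = (3,4) ∈ E(G2) ✓
  (3,7) → (φ(3),φ(7)) = (0,4) ∈ E(G2) ✓
  (5,6) → (φ(5),φ(6)) = (1,3) ∈ E(G2) ✓
  (5,7) → (φ(5),φ(7)) = (0,1) ∈ E(G2) ✓
  (6,7) → (φ(6),φ(7)) = (0,3) ∈ E(G2) ✓
All 15 edges of G1 map to edges of G2, and |E(G1)| = |E(G2)| = 15, so φ is a bijection on edges as well as vertices. Hence G1 ≅ G2.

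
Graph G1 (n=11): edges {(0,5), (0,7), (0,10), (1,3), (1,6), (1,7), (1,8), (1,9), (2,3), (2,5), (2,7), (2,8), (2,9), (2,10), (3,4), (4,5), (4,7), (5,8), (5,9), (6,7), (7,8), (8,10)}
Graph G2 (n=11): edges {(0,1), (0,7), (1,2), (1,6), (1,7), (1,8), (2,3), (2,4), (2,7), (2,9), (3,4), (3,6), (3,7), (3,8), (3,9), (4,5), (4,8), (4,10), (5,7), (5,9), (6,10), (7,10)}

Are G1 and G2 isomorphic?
Yes, isomorphic

The graphs are isomorphic.
One valid mapping φ: V(G1) → V(G2): 0→5, 1→1, 2→3, 3→6, 4→10, 5→4, 6→0, 7→7, 8→2, 9→8, 10→9

Verify φ preserves adjacency — for each edge of G1, its image is an edge of G2:
  (0,5) → (φ(0),φ(5)) = (4,5) ∈ E(G2) ✓
  (0,7) → (φ(0),φ(7)) = (5,7) ∈ E(G2) ✓
  (0,10) → (φ(0),φ(10)) = (5,9) ∈ E(G2) ✓
  (1,3) → (φ(1),φ(3)) = (1,6) ∈ E(G2) ✓
  (1,6) → (φ(1),φ(6)) = (0,1) ∈ E(G2) ✓
  (1,7) → (φ(1),φ(7)) = (1,7) ∈ E(G2) ✓
  (1,8) → (φ(1),φ(8)) = (1,2) ∈ E(G2) ✓
  (1,9) → (φ(1),φ(9)) = (1,8) ∈ E(G2) ✓
  (2,3) → (φ(2),φ(3)) = (3,6) ∈ E(G2) ✓
  (2,5) → (φ(2),φ(5)) = (3,4) ∈ E(G2) ✓
  (2,7) → (φ(2),φ(7)) = (3,7) ∈ E(G2) ✓
  (2,8) → (φ(2),φ(8)) = (2,3) ∈ E(G2) ✓
  (2,9) → (φ(2),φ(9)) = (3,8) ∈ E(G2) ✓
  (2,10) → (φ(2),φ(10)) = (3,9) ∈ E(G2) ✓
  (3,4) → (φ(3),φ(4)) = (6,10) ∈ E(G2) ✓
  (4,5) → (φ(4),φ(5)) = (4,10) ∈ E(G2) ✓
  (4,7) → (φ(4),φ(7)) = (7,10) ∈ E(G2) ✓
  (5,8) → (φ(5),φ(8)) = (2,4) ∈ E(G2) ✓
  (5,9) → (φ(5),φ(9)) = (4,8) ∈ E(G2) ✓
  (6,7) → (φ(6),φ(7)) = (0,7) ∈ E(G2) ✓
  (7,8) → (φ(7),φ(8)) = (2,7) ∈ E(G2) ✓
  (8,10) → (φ(8),φ(10)) = (2,9) ∈ E(G2) ✓
All 22 edges of G1 map to edges of G2, and |E(G1)| = |E(G2)| = 22, so φ is a bijection on edges as well as vertices. Hence G1 ≅ G2.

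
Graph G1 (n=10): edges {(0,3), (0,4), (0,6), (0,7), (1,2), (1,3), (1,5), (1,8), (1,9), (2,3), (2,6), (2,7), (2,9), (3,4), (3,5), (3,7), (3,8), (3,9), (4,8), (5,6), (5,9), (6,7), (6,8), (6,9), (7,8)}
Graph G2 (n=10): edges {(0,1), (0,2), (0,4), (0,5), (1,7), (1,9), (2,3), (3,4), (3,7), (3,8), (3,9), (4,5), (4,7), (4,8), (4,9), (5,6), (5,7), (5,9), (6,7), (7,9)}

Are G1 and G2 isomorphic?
No, not isomorphic

The graphs are NOT isomorphic.

Counting triangles (3-cliques): G1 has 18, G2 has 11.
Triangle count is an isomorphism invariant, so differing triangle counts rule out isomorphism.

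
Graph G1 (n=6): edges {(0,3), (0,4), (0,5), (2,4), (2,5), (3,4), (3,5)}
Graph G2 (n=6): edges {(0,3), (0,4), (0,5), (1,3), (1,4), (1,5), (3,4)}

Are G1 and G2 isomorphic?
Yes, isomorphic

The graphs are isomorphic.
One valid mapping φ: V(G1) → V(G2): 0→4, 1→2, 2→5, 3→3, 4→1, 5→0

Verify φ preserves adjacency — for each edge of G1, its image is an edge of G2:
  (0,3) → (φ(0),φ(3)) = (3,4) ∈ E(G2) ✓
  (0,4) → (φ(0),φ(4)) = (1,4) ∈ E(G2) ✓
  (0,5) → (φ(0),φ(5)) = (0,4) ∈ E(G2) ✓
  (2,4) → (φ(2),φ(4)) = (1,5) ∈ E(G2) ✓
  (2,5) → (φ(2),φ(5)) = (0,5) ∈ E(G2) ✓
  (3,4) → (φ(3),φ(4)) = (1,3) ∈ E(G2) ✓
  (3,5) → (φ(3),φ(5)) = (0,3) ∈ E(G2) ✓
All 7 edges of G1 map to edges of G2, and |E(G1)| = |E(G2)| = 7, so φ is a bijection on edges as well as vertices. Hence G1 ≅ G2.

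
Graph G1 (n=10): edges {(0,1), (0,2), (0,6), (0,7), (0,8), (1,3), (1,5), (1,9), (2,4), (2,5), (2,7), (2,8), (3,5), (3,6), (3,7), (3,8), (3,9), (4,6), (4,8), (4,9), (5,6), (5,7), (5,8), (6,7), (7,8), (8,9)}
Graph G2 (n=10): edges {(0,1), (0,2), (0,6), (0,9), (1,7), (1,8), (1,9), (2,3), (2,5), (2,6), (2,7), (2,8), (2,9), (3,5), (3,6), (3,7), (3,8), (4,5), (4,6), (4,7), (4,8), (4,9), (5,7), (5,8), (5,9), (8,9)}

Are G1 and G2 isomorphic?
Yes, isomorphic

The graphs are isomorphic.
One valid mapping φ: V(G1) → V(G2): 0→7, 1→1, 2→3, 3→9, 4→6, 5→8, 6→4, 7→5, 8→2, 9→0

Verify φ preserves adjacency — for each edge of G1, its image is an edge of G2:
  (0,1) → (φ(0),φ(1)) = (1,7) ∈ E(G2) ✓
  (0,2) → (φ(0),φ(2)) = (3,7) ∈ E(G2) ✓
  (0,6) → (φ(0),φ(6)) = (4,7) ∈ E(G2) ✓
  (0,7) → (φ(0),φ(7)) = (5,7) ∈ E(G2) ✓
  (0,8) → (φ(0),φ(8)) = (2,7) ∈ E(G2) ✓
  (1,3) → (φ(1),φ(3)) = (1,9) ∈ E(G2) ✓
  (1,5) → (φ(1),φ(5)) = (1,8) ∈ E(G2) ✓
  (1,9) → (φ(1),φ(9)) = (0,1) ∈ E(G2) ✓
  (2,4) → (φ(2),φ(4)) = (3,6) ∈ E(G2) ✓
  (2,5) → (φ(2),φ(5)) = (3,8) ∈ E(G2) ✓
  (2,7) → (φ(2),φ(7)) = (3,5) ∈ E(G2) ✓
  (2,8) → (φ(2),φ(8)) = (2,3) ∈ E(G2) ✓
  (3,5) → (φ(3),φ(5)) = (8,9) ∈ E(G2) ✓
  (3,6) → (φ(3),φ(6)) = (4,9) ∈ E(G2) ✓
  (3,7) → (φ(3),φ(7)) = (5,9) ∈ E(G2) ✓
  (3,8) → (φ(3),φ(8)) = (2,9) ∈ E(G2) ✓
  (3,9) → (φ(3),φ(9)) = (0,9) ∈ E(G2) ✓
  (4,6) → (φ(4),φ(6)) = (4,6) ∈ E(G2) ✓
  (4,8) → (φ(4),φ(8)) = (2,6) ∈ E(G2) ✓
  (4,9) → (φ(4),φ(9)) = (0,6) ∈ E(G2) ✓
  (5,6) → (φ(5),φ(6)) = (4,8) ∈ E(G2) ✓
  (5,7) → (φ(5),φ(7)) = (5,8) ∈ E(G2) ✓
  (5,8) → (φ(5),φ(8)) = (2,8) ∈ E(G2) ✓
  (6,7) → (φ(6),φ(7)) = (4,5) ∈ E(G2) ✓
  (7,8) → (φ(7),φ(8)) = (2,5) ∈ E(G2) ✓
  (8,9) → (φ(8),φ(9)) = (0,2) ∈ E(G2) ✓
All 26 edges of G1 map to edges of G2, and |E(G1)| = |E(G2)| = 26, so φ is a bijection on edges as well as vertices. Hence G1 ≅ G2.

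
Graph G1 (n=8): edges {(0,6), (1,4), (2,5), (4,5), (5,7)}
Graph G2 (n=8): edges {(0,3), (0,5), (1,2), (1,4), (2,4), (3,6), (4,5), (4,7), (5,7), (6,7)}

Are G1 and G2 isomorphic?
No, not isomorphic

The graphs are NOT isomorphic.

Counting triangles (3-cliques): G1 has 0, G2 has 2.
Triangle count is an isomorphism invariant, so differing triangle counts rule out isomorphism.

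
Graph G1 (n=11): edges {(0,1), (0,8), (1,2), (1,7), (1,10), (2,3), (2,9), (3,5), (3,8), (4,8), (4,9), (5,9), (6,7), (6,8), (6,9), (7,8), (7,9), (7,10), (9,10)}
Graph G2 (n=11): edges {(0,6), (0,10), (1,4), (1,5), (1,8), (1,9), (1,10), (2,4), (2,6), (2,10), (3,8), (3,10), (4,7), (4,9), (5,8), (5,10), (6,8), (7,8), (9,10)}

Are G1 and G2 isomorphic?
Yes, isomorphic

The graphs are isomorphic.
One valid mapping φ: V(G1) → V(G2): 0→7, 1→4, 2→2, 3→6, 4→3, 5→0, 6→5, 7→1, 8→8, 9→10, 10→9

Verify φ preserves adjacency — for each edge of G1, its image is an edge of G2:
  (0,1) → (φ(0),φ(1)) = (4,7) ∈ E(G2) ✓
  (0,8) → (φ(0),φ(8)) = (7,8) ∈ E(G2) ✓
  (1,2) → (φ(1),φ(2)) = (2,4) ∈ E(G2) ✓
  (1,7) → (φ(1),φ(7)) = (1,4) ∈ E(G2) ✓
  (1,10) → (φ(1),φ(10)) = (4,9) ∈ E(G2) ✓
  (2,3) → (φ(2),φ(3)) = (2,6) ∈ E(G2) ✓
  (2,9) → (φ(2),φ(9)) = (2,10) ∈ E(G2) ✓
  (3,5) → (φ(3),φ(5)) = (0,6) ∈ E(G2) ✓
  (3,8) → (φ(3),φ(8)) = (6,8) ∈ E(G2) ✓
  (4,8) → (φ(4),φ(8)) = (3,8) ∈ E(G2) ✓
  (4,9) → (φ(4),φ(9)) = (3,10) ∈ E(G2) ✓
  (5,9) → (φ(5),φ(9)) = (0,10) ∈ E(G2) ✓
  (6,7) → (φ(6),φ(7)) = (1,5) ∈ E(G2) ✓
  (6,8) → (φ(6),φ(8)) = (5,8) ∈ E(G2) ✓
  (6,9) → (φ(6),φ(9)) = (5,10) ∈ E(G2) ✓
  (7,8) → (φ(7),φ(8)) = (1,8) ∈ E(G2) ✓
  (7,9) → (φ(7),φ(9)) = (1,10) ∈ E(G2) ✓
  (7,10) → (φ(7),φ(10)) = (1,9) ∈ E(G2) ✓
  (9,10) → (φ(9),φ(10)) = (9,10) ∈ E(G2) ✓
All 19 edges of G1 map to edges of G2, and |E(G1)| = |E(G2)| = 19, so φ is a bijection on edges as well as vertices. Hence G1 ≅ G2.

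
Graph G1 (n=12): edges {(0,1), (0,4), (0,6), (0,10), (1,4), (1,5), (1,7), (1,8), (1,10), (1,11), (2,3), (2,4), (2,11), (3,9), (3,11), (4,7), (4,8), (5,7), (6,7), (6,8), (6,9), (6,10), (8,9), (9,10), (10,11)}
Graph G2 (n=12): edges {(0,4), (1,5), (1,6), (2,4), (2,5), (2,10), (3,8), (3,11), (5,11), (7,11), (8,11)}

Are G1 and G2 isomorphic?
No, not isomorphic

The graphs are NOT isomorphic.

Connected components of G1: 1 component(s) with vertex sets [[0, 1, 2, 3, 4, 5, 6, 7, 8, 9, 10, 11]], sizes [12].
Connected components of G2: 2 component(s) with vertex sets [[9], [0, 1, 2, 3, 4, 5, 6, 7, 8, 10, 11]], sizes [1, 11].
The number of connected components (and the multiset of component sizes) is an isomorphism invariant — an isomorphism maps each component of G1 bijectively onto a component of G2. Since G1 has 1 component(s) and G2 has 2, they cannot be isomorphic.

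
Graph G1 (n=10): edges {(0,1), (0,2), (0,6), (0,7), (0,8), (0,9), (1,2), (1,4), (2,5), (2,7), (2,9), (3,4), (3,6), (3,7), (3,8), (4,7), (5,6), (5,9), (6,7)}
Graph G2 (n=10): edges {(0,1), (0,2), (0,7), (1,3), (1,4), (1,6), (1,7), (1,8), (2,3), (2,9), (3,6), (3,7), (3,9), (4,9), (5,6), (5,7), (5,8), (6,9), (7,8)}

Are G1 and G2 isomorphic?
Yes, isomorphic

The graphs are isomorphic.
One valid mapping φ: V(G1) → V(G2): 0→1, 1→0, 2→7, 3→9, 4→2, 5→5, 6→6, 7→3, 8→4, 9→8

Verify φ preserves adjacency — for each edge of G1, its image is an edge of G2:
  (0,1) → (φ(0),φ(1)) = (0,1) ∈ E(G2) ✓
  (0,2) → (φ(0),φ(2)) = (1,7) ∈ E(G2) ✓
  (0,6) → (φ(0),φ(6)) = (1,6) ∈ E(G2) ✓
  (0,7) → (φ(0),φ(7)) = (1,3) ∈ E(G2) ✓
  (0,8) → (φ(0),φ(8)) = (1,4) ∈ E(G2) ✓
  (0,9) → (φ(0),φ(9)) = (1,8) ∈ E(G2) ✓
  (1,2) → (φ(1),φ(2)) = (0,7) ∈ E(G2) ✓
  (1,4) → (φ(1),φ(4)) = (0,2) ∈ E(G2) ✓
  (2,5) → (φ(2),φ(5)) = (5,7) ∈ E(G2) ✓
  (2,7) → (φ(2),φ(7)) = (3,7) ∈ E(G2) ✓
  (2,9) → (φ(2),φ(9)) = (7,8) ∈ E(G2) ✓
  (3,4) → (φ(3),φ(4)) = (2,9) ∈ E(G2) ✓
  (3,6) → (φ(3),φ(6)) = (6,9) ∈ E(G2) ✓
  (3,7) → (φ(3),φ(7)) = (3,9) ∈ E(G2) ✓
  (3,8) → (φ(3),φ(8)) = (4,9) ∈ E(G2) ✓
  (4,7) → (φ(4),φ(7)) = (2,3) ∈ E(G2) ✓
  (5,6) → (φ(5),φ(6)) = (5,6) ∈ E(G2) ✓
  (5,9) → (φ(5),φ(9)) = (5,8) ∈ E(G2) ✓
  (6,7) → (φ(6),φ(7)) = (3,6) ∈ E(G2) ✓
All 19 edges of G1 map to edges of G2, and |E(G1)| = |E(G2)| = 19, so φ is a bijection on edges as well as vertices. Hence G1 ≅ G2.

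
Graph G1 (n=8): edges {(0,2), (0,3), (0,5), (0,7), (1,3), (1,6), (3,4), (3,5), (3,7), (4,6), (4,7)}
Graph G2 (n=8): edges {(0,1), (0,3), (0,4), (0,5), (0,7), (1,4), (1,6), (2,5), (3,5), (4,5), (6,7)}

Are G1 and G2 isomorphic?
Yes, isomorphic

The graphs are isomorphic.
One valid mapping φ: V(G1) → V(G2): 0→5, 1→7, 2→2, 3→0, 4→1, 5→3, 6→6, 7→4

Verify φ preserves adjacency — for each edge of G1, its image is an edge of G2:
  (0,2) → (φ(0),φ(2)) = (2,5) ∈ E(G2) ✓
  (0,3) → (φ(0),φ(3)) = (0,5) ∈ E(G2) ✓
  (0,5) → (φ(0),φ(5)) = (3,5) ∈ E(G2) ✓
  (0,7) → (φ(0),φ(7)) = (4,5) ∈ E(G2) ✓
  (1,3) → (φ(1),φ(3)) = (0,7) ∈ E(G2) ✓
  (1,6) → (φ(1),φ(6)) = (6,7) ∈ E(G2) ✓
  (3,4) → (φ(3),φ(4)) = (0,1) ∈ E(G2) ✓
  (3,5) → (φ(3),φ(5)) = (0,3) ∈ E(G2) ✓
  (3,7) → (φ(3),φ(7)) = (0,4) ∈ E(G2) ✓
  (4,6) → (φ(4),φ(6)) = (1,6) ∈ E(G2) ✓
  (4,7) → (φ(4),φ(7)) = (1,4) ∈ E(G2) ✓
All 11 edges of G1 map to edges of G2, and |E(G1)| = |E(G2)| = 11, so φ is a bijection on edges as well as vertices. Hence G1 ≅ G2.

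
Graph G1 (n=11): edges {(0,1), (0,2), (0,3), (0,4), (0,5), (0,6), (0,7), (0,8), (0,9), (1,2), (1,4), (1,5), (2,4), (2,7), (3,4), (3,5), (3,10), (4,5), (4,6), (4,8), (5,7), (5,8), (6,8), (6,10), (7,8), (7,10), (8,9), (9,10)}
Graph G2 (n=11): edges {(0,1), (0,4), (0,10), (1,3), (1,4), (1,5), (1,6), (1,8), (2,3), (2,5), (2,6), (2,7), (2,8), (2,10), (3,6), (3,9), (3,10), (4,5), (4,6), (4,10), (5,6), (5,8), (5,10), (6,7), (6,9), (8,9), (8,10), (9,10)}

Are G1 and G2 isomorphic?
No, not isomorphic

The graphs are NOT isomorphic.

Degrees in G1: deg(0)=9, deg(1)=4, deg(2)=4, deg(3)=4, deg(4)=7, deg(5)=6, deg(6)=4, deg(7)=5, deg(8)=6, deg(9)=3, deg(10)=4.
Sorted degree sequence of G1: [9, 7, 6, 6, 5, 4, 4, 4, 4, 4, 3].
Degrees in G2: deg(0)=3, deg(1)=6, deg(2)=6, deg(3)=5, deg(4)=5, deg(5)=6, deg(6)=7, deg(7)=2, deg(8)=5, deg(9)=4, deg(10)=7.
Sorted degree sequence of G2: [7, 7, 6, 6, 6, 5, 5, 5, 4, 3, 2].
The (sorted) degree sequence is an isomorphism invariant, so since G1 and G2 have different degree sequences they cannot be isomorphic.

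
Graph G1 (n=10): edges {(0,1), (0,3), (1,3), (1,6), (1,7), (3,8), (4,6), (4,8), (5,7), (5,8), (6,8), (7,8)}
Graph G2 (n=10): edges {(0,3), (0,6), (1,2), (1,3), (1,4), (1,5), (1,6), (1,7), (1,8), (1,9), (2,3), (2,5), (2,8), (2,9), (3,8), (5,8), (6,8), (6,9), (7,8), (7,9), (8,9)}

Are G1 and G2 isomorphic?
No, not isomorphic

The graphs are NOT isomorphic.

Connected components of G1: 3 component(s) with vertex sets [[2], [9], [0, 1, 3, 4, 5, 6, 7, 8]], sizes [1, 1, 8].
Connected components of G2: 1 component(s) with vertex sets [[0, 1, 2, 3, 4, 5, 6, 7, 8, 9]], sizes [10].
The number of connected components (and the multiset of component sizes) is an isomorphism invariant — an isomorphism maps each component of G1 bijectively onto a component of G2. Since G1 has 3 component(s) and G2 has 1, they cannot be isomorphic.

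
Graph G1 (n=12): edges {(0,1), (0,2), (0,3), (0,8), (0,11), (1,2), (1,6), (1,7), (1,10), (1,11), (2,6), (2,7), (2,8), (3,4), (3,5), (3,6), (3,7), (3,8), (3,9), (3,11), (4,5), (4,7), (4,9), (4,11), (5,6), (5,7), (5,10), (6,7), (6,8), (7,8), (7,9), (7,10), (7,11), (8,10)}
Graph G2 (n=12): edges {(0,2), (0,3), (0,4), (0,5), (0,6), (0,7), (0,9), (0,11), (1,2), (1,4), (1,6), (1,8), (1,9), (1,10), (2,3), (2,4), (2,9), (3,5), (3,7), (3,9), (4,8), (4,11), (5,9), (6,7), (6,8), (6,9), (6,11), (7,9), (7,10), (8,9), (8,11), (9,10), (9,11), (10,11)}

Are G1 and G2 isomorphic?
Yes, isomorphic

The graphs are isomorphic.
One valid mapping φ: V(G1) → V(G2): 0→4, 1→1, 2→8, 3→0, 4→3, 5→7, 6→6, 7→9, 8→11, 9→5, 10→10, 11→2

Verify φ preserves adjacency — for each edge of G1, its image is an edge of G2:
  (0,1) → (φ(0),φ(1)) = (1,4) ∈ E(G2) ✓
  (0,2) → (φ(0),φ(2)) = (4,8) ∈ E(G2) ✓
  (0,3) → (φ(0),φ(3)) = (0,4) ∈ E(G2) ✓
  (0,8) → (φ(0),φ(8)) = (4,11) ∈ E(G2) ✓
  (0,11) → (φ(0),φ(11)) = (2,4) ∈ E(G2) ✓
  (1,2) → (φ(1),φ(2)) = (1,8) ∈ E(G2) ✓
  (1,6) → (φ(1),φ(6)) = (1,6) ∈ E(G2) ✓
  (1,7) → (φ(1),φ(7)) = (1,9) ∈ E(G2) ✓
  (1,10) → (φ(1),φ(10)) = (1,10) ∈ E(G2) ✓
  (1,11) → (φ(1),φ(11)) = (1,2) ∈ E(G2) ✓
  (2,6) → (φ(2),φ(6)) = (6,8) ∈ E(G2) ✓
  (2,7) → (φ(2),φ(7)) = (8,9) ∈ E(G2) ✓
  (2,8) → (φ(2),φ(8)) = (8,11) ∈ E(G2) ✓
  (3,4) → (φ(3),φ(4)) = (0,3) ∈ E(G2) ✓
  (3,5) → (φ(3),φ(5)) = (0,7) ∈ E(G2) ✓
  (3,6) → (φ(3),φ(6)) = (0,6) ∈ E(G2) ✓
  (3,7) → (φ(3),φ(7)) = (0,9) ∈ E(G2) ✓
  (3,8) → (φ(3),φ(8)) = (0,11) ∈ E(G2) ✓
  (3,9) → (φ(3),φ(9)) = (0,5) ∈ E(G2) ✓
  (3,11) → (φ(3),φ(11)) = (0,2) ∈ E(G2) ✓
  (4,5) → (φ(4),φ(5)) = (3,7) ∈ E(G2) ✓
  (4,7) → (φ(4),φ(7)) = (3,9) ∈ E(G2) ✓
  (4,9) → (φ(4),φ(9)) = (3,5) ∈ E(G2) ✓
  (4,11) → (φ(4),φ(11)) = (2,3) ∈ E(G2) ✓
  (5,6) → (φ(5),φ(6)) = (6,7) ∈ E(G2) ✓
  (5,7) → (φ(5),φ(7)) = (7,9) ∈ E(G2) ✓
  (5,10) → (φ(5),φ(10)) = (7,10) ∈ E(G2) ✓
  (6,7) → (φ(6),φ(7)) = (6,9) ∈ E(G2) ✓
  (6,8) → (φ(6),φ(8)) = (6,11) ∈ E(G2) ✓
  (7,8) → (φ(7),φ(8)) = (9,11) ∈ E(G2) ✓
  (7,9) → (φ(7),φ(9)) = (5,9) ∈ E(G2) ✓
  (7,10) → (φ(7),φ(10)) = (9,10) ∈ E(G2) ✓
  (7,11) → (φ(7),φ(11)) = (2,9) ∈ E(G2) ✓
  (8,10) → (φ(8),φ(10)) = (10,11) ∈ E(G2) ✓
All 34 edges of G1 map to edges of G2, and |E(G1)| = |E(G2)| = 34, so φ is a bijection on edges as well as vertices. Hence G1 ≅ G2.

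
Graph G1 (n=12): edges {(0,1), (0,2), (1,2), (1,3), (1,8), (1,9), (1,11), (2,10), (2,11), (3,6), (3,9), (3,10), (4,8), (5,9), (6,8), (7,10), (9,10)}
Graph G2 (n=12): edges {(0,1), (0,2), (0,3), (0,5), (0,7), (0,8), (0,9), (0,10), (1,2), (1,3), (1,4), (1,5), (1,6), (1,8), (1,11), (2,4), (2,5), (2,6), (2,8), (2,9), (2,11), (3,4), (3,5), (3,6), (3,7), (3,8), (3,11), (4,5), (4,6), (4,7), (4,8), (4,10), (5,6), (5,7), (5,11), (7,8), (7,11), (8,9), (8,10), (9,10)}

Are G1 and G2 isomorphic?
No, not isomorphic

The graphs are NOT isomorphic.

Degrees in G1: deg(0)=2, deg(1)=6, deg(2)=4, deg(3)=4, deg(4)=1, deg(5)=1, deg(6)=2, deg(7)=1, deg(8)=3, deg(9)=4, deg(10)=4, deg(11)=2.
Sorted degree sequence of G1: [6, 4, 4, 4, 4, 3, 2, 2, 2, 1, 1, 1].
Degrees in G2: deg(0)=8, deg(1)=8, deg(2)=8, deg(3)=8, deg(4)=8, deg(5)=8, deg(6)=5, deg(7)=6, deg(8)=8, deg(9)=4, deg(10)=4, deg(11)=5.
Sorted degree sequence of G2: [8, 8, 8, 8, 8, 8, 8, 6, 5, 5, 4, 4].
The (sorted) degree sequence is an isomorphism invariant, so since G1 and G2 have different degree sequences they cannot be isomorphic.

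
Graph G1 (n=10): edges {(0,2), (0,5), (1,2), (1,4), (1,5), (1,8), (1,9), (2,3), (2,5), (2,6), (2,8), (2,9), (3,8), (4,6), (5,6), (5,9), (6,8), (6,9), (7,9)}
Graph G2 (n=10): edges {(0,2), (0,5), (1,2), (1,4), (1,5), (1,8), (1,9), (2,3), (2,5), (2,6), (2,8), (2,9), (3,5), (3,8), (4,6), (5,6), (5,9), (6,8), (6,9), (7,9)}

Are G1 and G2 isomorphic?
No, not isomorphic

The graphs are NOT isomorphic.

Counting edges: G1 has 19 edge(s); G2 has 20 edge(s).
Edge count is an isomorphism invariant (a bijection on vertices induces a bijection on edges), so differing edge counts rule out isomorphism.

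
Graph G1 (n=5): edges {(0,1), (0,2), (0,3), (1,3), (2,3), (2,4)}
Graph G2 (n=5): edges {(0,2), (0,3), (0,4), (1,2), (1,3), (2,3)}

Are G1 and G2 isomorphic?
Yes, isomorphic

The graphs are isomorphic.
One valid mapping φ: V(G1) → V(G2): 0→2, 1→1, 2→0, 3→3, 4→4

Verify φ preserves adjacency — for each edge of G1, its image is an edge of G2:
  (0,1) → (φ(0),φ(1)) = (1,2) ∈ E(G2) ✓
  (0,2) → (φ(0),φ(2)) = (0,2) ∈ E(G2) ✓
  (0,3) → (φ(0),φ(3)) = (2,3) ∈ E(G2) ✓
  (1,3) → (φ(1),φ(3)) = (1,3) ∈ E(G2) ✓
  (2,3) → (φ(2),φ(3)) = (0,3) ∈ E(G2) ✓
  (2,4) → (φ(2),φ(4)) = (0,4) ∈ E(G2) ✓
All 6 edges of G1 map to edges of G2, and |E(G1)| = |E(G2)| = 6, so φ is a bijection on edges as well as vertices. Hence G1 ≅ G2.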